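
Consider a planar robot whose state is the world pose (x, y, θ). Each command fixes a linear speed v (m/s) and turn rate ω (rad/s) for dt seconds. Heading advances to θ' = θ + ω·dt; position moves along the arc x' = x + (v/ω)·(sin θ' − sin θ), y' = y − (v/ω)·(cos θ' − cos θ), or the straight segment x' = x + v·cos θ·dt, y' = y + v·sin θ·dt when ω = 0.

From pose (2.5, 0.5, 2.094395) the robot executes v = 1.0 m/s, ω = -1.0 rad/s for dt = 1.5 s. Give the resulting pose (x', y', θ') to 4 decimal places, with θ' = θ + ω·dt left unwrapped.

(2.8060, 1.8285, 0.5944)

θ' = 2.0944 + -1.0·1.5 = 0.5944
R = v/ω = 1.0/-1.0 = -1.0000
x' = 2.5 + -1.0000·(sin 0.5944 − sin 2.0944) = 2.8060
y' = 0.5 − -1.0000·(cos 0.5944 − cos 2.0944) = 1.8285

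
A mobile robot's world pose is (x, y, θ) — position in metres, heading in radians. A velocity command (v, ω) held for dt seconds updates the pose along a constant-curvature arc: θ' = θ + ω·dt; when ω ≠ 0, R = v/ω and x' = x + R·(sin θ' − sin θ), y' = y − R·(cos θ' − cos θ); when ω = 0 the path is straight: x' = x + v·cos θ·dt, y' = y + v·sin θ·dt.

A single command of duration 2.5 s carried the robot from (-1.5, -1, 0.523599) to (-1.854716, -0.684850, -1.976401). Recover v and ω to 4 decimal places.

v = -0.2500, ω = -1.0000

Δθ = -1.976401 − 0.523599 = -2.500000
ω = Δθ/dt = -2.500000/2.5 = -1.0000
R = Δx/(sin θ' − sin θ) = 0.2500
v = R·ω = 0.2500·-1.0000 = -0.2500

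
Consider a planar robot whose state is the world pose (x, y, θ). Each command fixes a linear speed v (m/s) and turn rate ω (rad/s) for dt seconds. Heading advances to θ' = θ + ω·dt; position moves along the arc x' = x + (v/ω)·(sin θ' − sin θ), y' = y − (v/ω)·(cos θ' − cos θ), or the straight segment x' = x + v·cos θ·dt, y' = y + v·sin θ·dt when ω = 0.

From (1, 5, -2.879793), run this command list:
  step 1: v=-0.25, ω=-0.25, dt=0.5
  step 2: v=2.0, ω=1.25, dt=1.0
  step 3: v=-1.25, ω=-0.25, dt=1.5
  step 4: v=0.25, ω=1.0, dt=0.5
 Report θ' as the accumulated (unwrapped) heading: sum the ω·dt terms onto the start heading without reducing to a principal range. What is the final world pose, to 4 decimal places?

step 1: θ'=-3.0048 (R=1.0000) → pose (1.1224, 5.0247, -3.0048)
step 2: θ'=-1.7548 (R=1.6000) → pose (-0.2323, 3.7324, -1.7548)
step 3: θ'=-2.1298 (R=5.0000) → pose (0.4443, 5.4693, -2.1298)
step 4: θ'=-1.6298 (R=0.2500) → pose (0.4067, 5.3515, -1.6298)

(0.4067, 5.3515, -1.6298)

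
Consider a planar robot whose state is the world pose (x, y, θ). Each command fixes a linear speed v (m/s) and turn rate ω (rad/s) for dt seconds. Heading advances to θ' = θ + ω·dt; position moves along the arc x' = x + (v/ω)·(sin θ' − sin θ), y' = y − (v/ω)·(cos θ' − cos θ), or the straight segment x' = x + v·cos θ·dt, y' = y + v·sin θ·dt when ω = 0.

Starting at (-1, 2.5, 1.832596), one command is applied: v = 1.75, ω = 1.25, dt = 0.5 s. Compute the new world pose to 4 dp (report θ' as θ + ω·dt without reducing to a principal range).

θ' = 1.8326 + 1.25·0.5 = 2.4576
R = v/ω = 1.75/1.25 = 1.4000
x' = -1 + 1.4000·(sin 2.4576 − sin 1.8326) = -1.4676
y' = 2.5 − 1.4000·(cos 2.4576 − cos 1.8326) = 3.2227

(-1.4676, 3.2227, 2.4576)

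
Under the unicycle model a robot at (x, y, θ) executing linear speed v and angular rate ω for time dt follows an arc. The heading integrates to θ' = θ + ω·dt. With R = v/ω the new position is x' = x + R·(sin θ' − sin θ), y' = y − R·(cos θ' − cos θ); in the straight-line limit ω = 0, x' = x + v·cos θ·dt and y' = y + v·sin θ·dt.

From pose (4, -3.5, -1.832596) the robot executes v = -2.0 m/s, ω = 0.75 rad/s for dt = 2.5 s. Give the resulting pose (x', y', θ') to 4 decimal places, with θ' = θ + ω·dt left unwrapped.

(1.3112, -0.1455, 0.0424)

θ' = -1.8326 + 0.75·2.5 = 0.0424
R = v/ω = -2.0/0.75 = -2.6667
x' = 4 + -2.6667·(sin 0.0424 − sin -1.8326) = 1.3112
y' = -3.5 − -2.6667·(cos 0.0424 − cos -1.8326) = -0.1455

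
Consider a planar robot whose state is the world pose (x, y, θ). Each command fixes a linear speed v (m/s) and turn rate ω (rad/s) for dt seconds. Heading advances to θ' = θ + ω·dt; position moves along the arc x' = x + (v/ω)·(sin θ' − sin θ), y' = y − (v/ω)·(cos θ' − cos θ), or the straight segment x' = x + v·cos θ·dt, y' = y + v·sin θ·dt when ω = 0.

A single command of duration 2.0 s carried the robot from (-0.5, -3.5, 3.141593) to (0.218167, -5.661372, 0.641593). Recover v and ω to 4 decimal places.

v = -1.5000, ω = -1.2500

Δθ = 0.641593 − 3.141593 = -2.500000
ω = Δθ/dt = -2.500000/2.0 = -1.2500
R = −Δy/(cos θ' − cos θ) = 1.2000
v = R·ω = 1.2000·-1.2500 = -1.5000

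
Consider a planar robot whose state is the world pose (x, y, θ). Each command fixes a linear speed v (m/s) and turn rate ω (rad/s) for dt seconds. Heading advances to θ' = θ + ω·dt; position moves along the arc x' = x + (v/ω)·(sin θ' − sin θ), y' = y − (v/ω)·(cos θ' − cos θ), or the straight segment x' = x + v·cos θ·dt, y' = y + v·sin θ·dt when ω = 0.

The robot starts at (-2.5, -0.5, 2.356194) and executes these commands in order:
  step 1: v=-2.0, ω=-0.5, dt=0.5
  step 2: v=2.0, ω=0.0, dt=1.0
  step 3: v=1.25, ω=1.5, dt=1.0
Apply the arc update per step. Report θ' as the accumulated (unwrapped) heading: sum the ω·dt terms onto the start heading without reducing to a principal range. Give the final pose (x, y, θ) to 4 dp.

(-3.9986, 0.7523, 3.6062)

step 1: θ'=2.1062 (R=4.0000) → pose (-1.8882, -1.2877, 2.1062)
step 2: θ'=2.1062 (straight) → pose (-2.9085, 0.4324, 2.1062)
step 3: θ'=3.6062 (R=0.8333) → pose (-3.9986, 0.7523, 3.6062)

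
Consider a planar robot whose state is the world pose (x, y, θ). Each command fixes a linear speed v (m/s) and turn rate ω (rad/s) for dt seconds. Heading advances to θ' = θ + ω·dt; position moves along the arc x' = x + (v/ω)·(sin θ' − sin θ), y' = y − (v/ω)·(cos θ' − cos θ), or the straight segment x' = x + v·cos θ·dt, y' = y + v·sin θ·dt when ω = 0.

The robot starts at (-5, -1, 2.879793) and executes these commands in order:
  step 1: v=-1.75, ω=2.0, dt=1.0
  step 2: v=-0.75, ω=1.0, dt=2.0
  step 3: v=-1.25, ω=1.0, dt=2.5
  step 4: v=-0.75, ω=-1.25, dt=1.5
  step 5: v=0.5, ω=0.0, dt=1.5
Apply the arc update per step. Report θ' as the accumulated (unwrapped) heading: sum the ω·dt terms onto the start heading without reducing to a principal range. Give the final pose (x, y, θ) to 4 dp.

step 1: θ'=4.8798 (R=-0.8750) → pose (-3.9108, -0.0090, 4.8798)
step 2: θ'=6.8798 (R=-0.7500) → pose (-5.0717, 0.4864, 6.8798)
step 3: θ'=9.3798 (R=-1.2500) → pose (-4.4256, -1.7963, 9.3798)
step 4: θ'=7.5048 (R=0.6000) → pose (-3.8888, -2.6010, 7.5048)
step 5: θ'=7.5048 (straight) → pose (-3.6322, -1.8963, 7.5048)

(-3.6322, -1.8963, 7.5048)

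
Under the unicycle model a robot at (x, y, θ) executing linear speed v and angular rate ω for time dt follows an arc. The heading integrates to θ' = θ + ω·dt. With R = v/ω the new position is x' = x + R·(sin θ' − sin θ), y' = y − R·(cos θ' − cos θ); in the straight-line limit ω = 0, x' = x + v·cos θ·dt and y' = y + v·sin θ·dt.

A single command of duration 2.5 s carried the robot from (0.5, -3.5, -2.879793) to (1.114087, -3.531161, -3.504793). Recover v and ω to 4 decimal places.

Δθ = -3.504793 − -2.879793 = -0.625000
ω = Δθ/dt = -0.625000/2.5 = -0.2500
R = Δx/(sin θ' − sin θ) = 1.0000
v = R·ω = 1.0000·-0.2500 = -0.2500

v = -0.2500, ω = -0.2500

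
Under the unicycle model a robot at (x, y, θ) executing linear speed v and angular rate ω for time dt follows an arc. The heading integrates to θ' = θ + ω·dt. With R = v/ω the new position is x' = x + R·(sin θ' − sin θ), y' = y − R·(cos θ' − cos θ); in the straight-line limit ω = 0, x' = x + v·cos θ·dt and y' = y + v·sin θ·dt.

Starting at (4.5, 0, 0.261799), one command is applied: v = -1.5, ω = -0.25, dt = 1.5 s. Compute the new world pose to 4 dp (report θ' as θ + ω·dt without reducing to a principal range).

(2.2693, -0.1660, -0.1132)

θ' = 0.2618 + -0.25·1.5 = -0.1132
R = v/ω = -1.5/-0.25 = 6.0000
x' = 4.5 + 6.0000·(sin -0.1132 − sin 0.2618) = 2.2693
y' = 0 − 6.0000·(cos -0.1132 − cos 0.2618) = -0.1660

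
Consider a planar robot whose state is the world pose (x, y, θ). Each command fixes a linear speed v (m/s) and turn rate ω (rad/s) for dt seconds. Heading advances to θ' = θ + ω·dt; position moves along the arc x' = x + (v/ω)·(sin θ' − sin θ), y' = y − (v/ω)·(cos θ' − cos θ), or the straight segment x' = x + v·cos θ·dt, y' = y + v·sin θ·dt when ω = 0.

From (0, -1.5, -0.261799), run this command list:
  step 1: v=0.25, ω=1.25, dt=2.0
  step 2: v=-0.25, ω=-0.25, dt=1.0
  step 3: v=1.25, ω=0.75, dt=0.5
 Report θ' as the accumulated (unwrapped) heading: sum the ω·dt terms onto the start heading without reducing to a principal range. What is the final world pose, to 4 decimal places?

(-0.0158, -0.8855, 2.3632)

step 1: θ'=2.2382 (R=0.2000) → pose (0.2088, -1.1830, 2.2382)
step 2: θ'=1.9882 (R=1.0000) → pose (0.3376, -1.3966, 1.9882)
step 3: θ'=2.3632 (R=1.6667) → pose (-0.0158, -0.8855, 2.3632)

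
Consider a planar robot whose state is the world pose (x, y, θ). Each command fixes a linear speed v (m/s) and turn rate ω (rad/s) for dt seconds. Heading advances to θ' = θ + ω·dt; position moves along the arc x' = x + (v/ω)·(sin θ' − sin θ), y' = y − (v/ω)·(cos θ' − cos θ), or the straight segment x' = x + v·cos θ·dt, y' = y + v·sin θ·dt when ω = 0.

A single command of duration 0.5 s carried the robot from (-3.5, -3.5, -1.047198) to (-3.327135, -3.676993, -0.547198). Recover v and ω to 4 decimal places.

v = 0.5000, ω = 1.0000

Δθ = -0.547198 − -1.047198 = 0.500000
ω = Δθ/dt = 0.500000/0.5 = 1.0000
R = −Δy/(cos θ' − cos θ) = 0.5000
v = R·ω = 0.5000·1.0000 = 0.5000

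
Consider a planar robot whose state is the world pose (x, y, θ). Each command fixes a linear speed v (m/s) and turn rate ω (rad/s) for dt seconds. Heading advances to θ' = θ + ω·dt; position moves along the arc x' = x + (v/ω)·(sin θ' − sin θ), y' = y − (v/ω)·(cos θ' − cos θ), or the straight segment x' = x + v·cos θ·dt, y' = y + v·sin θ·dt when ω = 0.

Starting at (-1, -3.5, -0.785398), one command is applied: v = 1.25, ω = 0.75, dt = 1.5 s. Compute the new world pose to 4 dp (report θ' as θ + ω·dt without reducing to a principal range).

θ' = -0.7854 + 0.75·1.5 = 0.3396
R = v/ω = 1.25/0.75 = 1.6667
x' = -1 + 1.6667·(sin 0.3396 − sin -0.7854) = 0.7337
y' = -3.5 − 1.6667·(cos 0.3396 − cos -0.7854) = -3.8930

(0.7337, -3.8930, 0.3396)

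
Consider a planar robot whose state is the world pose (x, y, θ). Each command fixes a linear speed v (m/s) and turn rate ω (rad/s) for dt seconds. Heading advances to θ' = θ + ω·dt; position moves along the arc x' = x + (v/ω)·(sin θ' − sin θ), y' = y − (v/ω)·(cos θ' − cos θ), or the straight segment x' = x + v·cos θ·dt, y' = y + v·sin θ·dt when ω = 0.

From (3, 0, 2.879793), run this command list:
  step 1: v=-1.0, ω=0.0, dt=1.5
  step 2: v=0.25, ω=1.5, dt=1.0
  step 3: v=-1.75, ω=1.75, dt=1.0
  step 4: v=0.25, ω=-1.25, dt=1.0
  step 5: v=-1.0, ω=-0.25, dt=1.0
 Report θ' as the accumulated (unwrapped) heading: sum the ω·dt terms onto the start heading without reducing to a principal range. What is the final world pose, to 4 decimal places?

(3.5802, 1.6521, 4.6298)

step 1: θ'=2.8798 (straight) → pose (4.4489, -0.3882, 2.8798)
step 2: θ'=4.3798 (R=0.1667) → pose (4.2482, -0.4948, 4.3798)
step 3: θ'=6.1298 (R=-1.0000) → pose (3.4558, 0.8200, 6.1298)
step 4: θ'=4.8798 (R=-0.2000) → pose (3.6225, 0.6556, 4.8798)
step 5: θ'=4.6298 (R=4.0000) → pose (3.5802, 1.6521, 4.6298)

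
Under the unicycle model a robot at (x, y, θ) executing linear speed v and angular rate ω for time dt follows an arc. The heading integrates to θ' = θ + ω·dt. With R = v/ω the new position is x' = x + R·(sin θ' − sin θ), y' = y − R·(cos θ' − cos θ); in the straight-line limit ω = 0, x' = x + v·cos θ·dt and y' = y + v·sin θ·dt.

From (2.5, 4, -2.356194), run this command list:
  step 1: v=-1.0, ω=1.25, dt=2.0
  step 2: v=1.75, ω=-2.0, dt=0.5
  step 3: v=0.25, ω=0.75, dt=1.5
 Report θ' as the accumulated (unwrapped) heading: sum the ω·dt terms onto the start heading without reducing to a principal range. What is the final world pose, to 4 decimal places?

(2.9463, 4.9619, 0.2688)

step 1: θ'=0.1438 (R=-0.8000) → pose (1.8197, 5.3574, 0.1438)
step 2: θ'=-0.8562 (R=-0.8750) → pose (2.6060, 5.0649, -0.8562)
step 3: θ'=0.2688 (R=0.3333) → pose (2.9463, 4.9619, 0.2688)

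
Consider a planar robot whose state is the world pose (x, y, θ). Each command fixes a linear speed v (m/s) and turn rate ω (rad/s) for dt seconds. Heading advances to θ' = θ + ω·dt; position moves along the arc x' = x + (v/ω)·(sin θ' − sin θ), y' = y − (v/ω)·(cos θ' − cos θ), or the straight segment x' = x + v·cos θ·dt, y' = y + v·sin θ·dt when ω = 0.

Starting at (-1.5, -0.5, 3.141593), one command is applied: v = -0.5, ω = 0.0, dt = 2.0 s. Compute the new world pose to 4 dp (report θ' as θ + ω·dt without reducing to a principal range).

(-0.5000, -0.5000, 3.1416)

θ' = 3.1416 + 0.0·2.0 = 3.1416
ω = 0 → straight: x' = -1.5 + -0.5·cos(3.1416)·2.0 = -0.5000
y' = -0.5 + -0.5·sin(3.1416)·2.0 = -0.5000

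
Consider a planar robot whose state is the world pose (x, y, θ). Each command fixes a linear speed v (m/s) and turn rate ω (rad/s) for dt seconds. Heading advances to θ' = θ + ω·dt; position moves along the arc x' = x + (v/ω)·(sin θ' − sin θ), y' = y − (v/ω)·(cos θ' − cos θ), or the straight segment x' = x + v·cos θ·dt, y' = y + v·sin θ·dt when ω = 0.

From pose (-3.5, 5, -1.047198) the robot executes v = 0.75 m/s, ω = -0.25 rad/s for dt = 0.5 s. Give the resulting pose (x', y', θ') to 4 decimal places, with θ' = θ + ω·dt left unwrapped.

(-3.3333, 4.6644, -1.1722)

θ' = -1.0472 + -0.25·0.5 = -1.1722
R = v/ω = 0.75/-0.25 = -3.0000
x' = -3.5 + -3.0000·(sin -1.1722 − sin -1.0472) = -3.3333
y' = 5 − -3.0000·(cos -1.1722 − cos -1.0472) = 4.6644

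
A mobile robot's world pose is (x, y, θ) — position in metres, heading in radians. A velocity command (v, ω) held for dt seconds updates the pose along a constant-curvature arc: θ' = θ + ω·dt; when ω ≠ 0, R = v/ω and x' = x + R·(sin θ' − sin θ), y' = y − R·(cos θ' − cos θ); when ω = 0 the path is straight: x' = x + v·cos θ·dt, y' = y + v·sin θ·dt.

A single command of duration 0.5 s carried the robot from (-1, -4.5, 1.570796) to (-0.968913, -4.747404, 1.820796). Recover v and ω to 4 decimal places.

v = -0.5000, ω = 0.5000

Δθ = 1.820796 − 1.570796 = 0.250000
ω = Δθ/dt = 0.250000/0.5 = 0.5000
R = −Δy/(cos θ' − cos θ) = -1.0000
v = R·ω = -1.0000·0.5000 = -0.5000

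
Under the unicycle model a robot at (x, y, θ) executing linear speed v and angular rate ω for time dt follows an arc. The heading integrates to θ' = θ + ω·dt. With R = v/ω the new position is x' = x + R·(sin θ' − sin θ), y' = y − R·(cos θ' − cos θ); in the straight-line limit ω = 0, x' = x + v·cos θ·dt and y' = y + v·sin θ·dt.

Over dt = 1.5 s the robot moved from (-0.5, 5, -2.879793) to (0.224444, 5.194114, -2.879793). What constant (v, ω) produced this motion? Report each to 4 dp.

Δθ = -2.879793 − -2.879793 = 0.000000
ω = Δθ/dt = 0.000000/1.5 = 0.0000
ω = 0 → v = (Δx·cos θ + Δy·sin θ)/dt = -0.5000

v = -0.5000, ω = 0.0000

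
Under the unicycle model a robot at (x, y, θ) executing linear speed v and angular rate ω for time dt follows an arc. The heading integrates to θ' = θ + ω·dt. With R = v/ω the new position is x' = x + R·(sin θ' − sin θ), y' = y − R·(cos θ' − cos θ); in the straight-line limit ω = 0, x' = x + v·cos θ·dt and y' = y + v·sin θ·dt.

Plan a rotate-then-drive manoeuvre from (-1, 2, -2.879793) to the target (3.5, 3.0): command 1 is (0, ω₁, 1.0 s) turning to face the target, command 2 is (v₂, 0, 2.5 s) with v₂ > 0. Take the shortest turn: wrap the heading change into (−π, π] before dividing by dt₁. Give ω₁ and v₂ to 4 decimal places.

heading to target = atan2(3−2, 3.5−-1) = 0.2187
Δθ = wrap(0.2187 − -2.8798) = 3.0985; ω₁ = Δθ/dt₁ = 3.0985
distance = √((3.5−-1)² + (3−2)²) = 4.6098; v₂ = distance/dt₂ = 1.8439

ω₁ = 3.0985, v₂ = 1.8439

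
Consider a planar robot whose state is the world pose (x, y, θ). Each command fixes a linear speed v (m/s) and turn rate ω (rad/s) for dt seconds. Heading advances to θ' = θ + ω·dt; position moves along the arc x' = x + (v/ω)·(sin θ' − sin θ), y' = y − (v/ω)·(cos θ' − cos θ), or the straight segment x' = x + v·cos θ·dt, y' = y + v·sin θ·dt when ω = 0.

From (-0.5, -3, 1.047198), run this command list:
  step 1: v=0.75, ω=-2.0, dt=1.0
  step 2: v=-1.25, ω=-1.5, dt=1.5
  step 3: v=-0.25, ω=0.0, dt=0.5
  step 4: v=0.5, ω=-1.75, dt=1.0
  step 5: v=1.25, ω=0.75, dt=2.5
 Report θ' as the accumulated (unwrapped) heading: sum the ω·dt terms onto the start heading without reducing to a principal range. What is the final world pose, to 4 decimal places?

step 1: θ'=-0.9528 (R=-0.3750) → pose (0.1304, -2.9702, -0.9528)
step 2: θ'=-3.2028 (R=0.8333) → pose (0.8606, -1.6556, -3.2028)
step 3: θ'=-3.2028 (straight) → pose (0.9853, -1.6633, -3.2028)
step 4: θ'=-4.9528 (R=-0.2857) → pose (0.7253, -1.3101, -4.9528)
step 5: θ'=-3.0778 (R=1.6667) → pose (-0.9997, 0.7501, -3.0778)

(-0.9997, 0.7501, -3.0778)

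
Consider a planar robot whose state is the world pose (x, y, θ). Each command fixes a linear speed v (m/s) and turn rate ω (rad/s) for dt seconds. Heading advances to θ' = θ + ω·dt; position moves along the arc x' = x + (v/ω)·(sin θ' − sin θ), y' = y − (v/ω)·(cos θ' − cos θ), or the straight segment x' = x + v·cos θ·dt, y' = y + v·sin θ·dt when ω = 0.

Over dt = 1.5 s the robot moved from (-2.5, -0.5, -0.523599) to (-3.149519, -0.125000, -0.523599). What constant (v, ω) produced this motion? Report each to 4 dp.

v = -0.5000, ω = 0.0000

Δθ = -0.523599 − -0.523599 = 0.000000
ω = Δθ/dt = 0.000000/1.5 = 0.0000
ω = 0 → v = (Δx·cos θ + Δy·sin θ)/dt = -0.5000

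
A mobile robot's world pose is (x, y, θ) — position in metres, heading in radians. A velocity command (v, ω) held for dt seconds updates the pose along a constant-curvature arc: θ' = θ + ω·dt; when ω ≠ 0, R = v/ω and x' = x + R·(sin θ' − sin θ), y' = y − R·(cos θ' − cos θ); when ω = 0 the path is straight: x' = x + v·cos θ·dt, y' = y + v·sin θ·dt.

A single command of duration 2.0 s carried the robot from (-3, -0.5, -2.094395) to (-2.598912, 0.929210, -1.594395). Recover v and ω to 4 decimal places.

Δθ = -1.594395 − -2.094395 = 0.500000
ω = Δθ/dt = 0.500000/2.0 = 0.2500
R = −Δy/(cos θ' − cos θ) = -3.0000
v = R·ω = -3.0000·0.2500 = -0.7500

v = -0.7500, ω = 0.2500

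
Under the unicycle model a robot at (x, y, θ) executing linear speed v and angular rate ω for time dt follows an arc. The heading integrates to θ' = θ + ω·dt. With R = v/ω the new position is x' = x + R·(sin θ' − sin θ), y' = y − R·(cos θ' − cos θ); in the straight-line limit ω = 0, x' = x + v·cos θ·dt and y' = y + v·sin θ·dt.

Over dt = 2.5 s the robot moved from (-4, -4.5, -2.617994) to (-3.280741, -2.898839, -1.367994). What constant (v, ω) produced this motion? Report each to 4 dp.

v = -0.7500, ω = 0.5000

Δθ = -1.367994 − -2.617994 = 1.250000
ω = Δθ/dt = 1.250000/2.5 = 0.5000
R = −Δy/(cos θ' − cos θ) = -1.5000
v = R·ω = -1.5000·0.5000 = -0.7500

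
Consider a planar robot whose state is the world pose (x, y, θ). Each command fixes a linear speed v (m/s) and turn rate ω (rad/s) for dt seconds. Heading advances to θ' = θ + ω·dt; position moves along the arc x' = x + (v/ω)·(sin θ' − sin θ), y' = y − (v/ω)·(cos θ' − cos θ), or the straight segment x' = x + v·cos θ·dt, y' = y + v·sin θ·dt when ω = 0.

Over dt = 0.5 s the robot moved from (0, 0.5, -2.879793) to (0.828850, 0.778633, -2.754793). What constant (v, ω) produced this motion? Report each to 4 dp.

Δθ = -2.754793 − -2.879793 = 0.125000
ω = Δθ/dt = 0.125000/0.5 = 0.2500
R = Δx/(sin θ' − sin θ) = -7.0000
v = R·ω = -7.0000·0.2500 = -1.7500

v = -1.7500, ω = 0.2500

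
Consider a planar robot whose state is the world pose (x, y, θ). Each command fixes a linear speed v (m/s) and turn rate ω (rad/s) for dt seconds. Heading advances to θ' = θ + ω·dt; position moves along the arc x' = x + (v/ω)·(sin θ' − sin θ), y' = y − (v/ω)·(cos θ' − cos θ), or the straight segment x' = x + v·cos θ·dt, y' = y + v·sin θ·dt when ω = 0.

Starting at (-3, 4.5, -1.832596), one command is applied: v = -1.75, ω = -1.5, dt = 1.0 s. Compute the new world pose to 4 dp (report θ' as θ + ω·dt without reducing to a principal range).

θ' = -1.8326 + -1.5·1.0 = -3.3326
R = v/ω = -1.75/-1.5 = 1.1667
x' = -3 + 1.1667·(sin -3.3326 − sin -1.8326) = -1.6516
y' = 4.5 − 1.1667·(cos -3.3326 − cos -1.8326) = 5.3435

(-1.6516, 5.3435, -3.3326)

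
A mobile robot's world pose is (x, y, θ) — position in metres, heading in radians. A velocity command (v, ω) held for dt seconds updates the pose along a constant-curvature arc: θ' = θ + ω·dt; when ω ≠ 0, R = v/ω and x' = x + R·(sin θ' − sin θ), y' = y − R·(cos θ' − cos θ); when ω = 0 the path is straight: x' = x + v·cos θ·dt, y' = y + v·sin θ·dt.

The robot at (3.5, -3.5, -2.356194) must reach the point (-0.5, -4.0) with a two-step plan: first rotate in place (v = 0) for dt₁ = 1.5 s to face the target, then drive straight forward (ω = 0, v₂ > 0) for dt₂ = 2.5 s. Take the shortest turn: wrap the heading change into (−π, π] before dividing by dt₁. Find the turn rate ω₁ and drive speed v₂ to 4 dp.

heading to target = atan2(-4−-3.5, -0.5−3.5) = -3.0172
Δθ = wrap(-3.0172 − -2.3562) = -0.6610; ω₁ = Δθ/dt₁ = -0.4407
distance = √((-0.5−3.5)² + (-4−-3.5)²) = 4.0311; v₂ = distance/dt₂ = 1.6125

ω₁ = -0.4407, v₂ = 1.6125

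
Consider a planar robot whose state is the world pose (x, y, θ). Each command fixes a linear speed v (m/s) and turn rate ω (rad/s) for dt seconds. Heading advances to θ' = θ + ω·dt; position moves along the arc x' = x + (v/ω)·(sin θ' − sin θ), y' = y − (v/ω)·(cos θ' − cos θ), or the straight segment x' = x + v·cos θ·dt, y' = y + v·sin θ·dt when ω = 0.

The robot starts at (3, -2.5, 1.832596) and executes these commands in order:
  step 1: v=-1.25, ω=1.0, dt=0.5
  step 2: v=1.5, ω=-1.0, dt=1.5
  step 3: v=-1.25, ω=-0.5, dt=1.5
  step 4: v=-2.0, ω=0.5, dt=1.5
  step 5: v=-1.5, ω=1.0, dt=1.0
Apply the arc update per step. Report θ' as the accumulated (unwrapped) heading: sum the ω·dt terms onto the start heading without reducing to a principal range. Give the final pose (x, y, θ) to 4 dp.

(-1.3322, -4.4958, 1.8326)

step 1: θ'=2.3326 (R=-1.2500) → pose (3.3029, -3.0393, 2.3326)
step 2: θ'=0.8326 (R=-1.5000) → pose (3.2788, -0.9945, 0.8326)
step 3: θ'=0.0826 (R=2.5000) → pose (1.6358, -1.8036, 0.0826)
step 4: θ'=0.8326 (R=-4.0000) → pose (-0.9929, -3.0981, 0.8326)
step 5: θ'=1.8326 (R=-1.5000) → pose (-1.3322, -4.4958, 1.8326)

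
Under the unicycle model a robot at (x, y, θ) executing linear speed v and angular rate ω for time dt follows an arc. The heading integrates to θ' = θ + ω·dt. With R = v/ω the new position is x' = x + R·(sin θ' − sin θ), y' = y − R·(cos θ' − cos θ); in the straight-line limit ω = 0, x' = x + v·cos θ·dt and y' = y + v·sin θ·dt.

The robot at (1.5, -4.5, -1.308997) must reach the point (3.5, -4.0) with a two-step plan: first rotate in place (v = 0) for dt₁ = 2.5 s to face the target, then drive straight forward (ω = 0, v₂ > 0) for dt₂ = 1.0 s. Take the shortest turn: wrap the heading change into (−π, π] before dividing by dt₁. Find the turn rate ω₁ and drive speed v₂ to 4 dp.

heading to target = atan2(-4−-4.5, 3.5−1.5) = 0.2450
Δθ = wrap(0.2450 − -1.3090) = 1.5540; ω₁ = Δθ/dt₁ = 0.6216
distance = √((3.5−1.5)² + (-4−-4.5)²) = 2.0616; v₂ = distance/dt₂ = 2.0616

ω₁ = 0.6216, v₂ = 2.0616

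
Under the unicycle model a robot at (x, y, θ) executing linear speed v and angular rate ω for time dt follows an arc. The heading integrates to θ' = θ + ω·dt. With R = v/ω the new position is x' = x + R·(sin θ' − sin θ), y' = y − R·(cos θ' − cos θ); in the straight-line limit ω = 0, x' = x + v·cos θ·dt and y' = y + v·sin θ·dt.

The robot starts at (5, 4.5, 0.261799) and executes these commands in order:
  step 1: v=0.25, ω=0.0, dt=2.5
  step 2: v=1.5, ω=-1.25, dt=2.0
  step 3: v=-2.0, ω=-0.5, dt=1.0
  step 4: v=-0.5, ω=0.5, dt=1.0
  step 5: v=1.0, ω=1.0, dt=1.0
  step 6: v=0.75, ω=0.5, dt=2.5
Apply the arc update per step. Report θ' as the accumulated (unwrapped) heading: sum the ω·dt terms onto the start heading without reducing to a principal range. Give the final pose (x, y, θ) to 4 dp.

step 1: θ'=0.2618 (straight) → pose (5.6037, 4.6618, 0.2618)
step 2: θ'=-2.2382 (R=-1.2000) → pose (6.8568, 2.7599, -2.2382)
step 3: θ'=-2.7382 (R=4.0000) → pose (8.4284, 3.9631, -2.7382)
step 4: θ'=-2.2382 (R=-1.0000) → pose (8.8213, 4.2638, -2.2382)
step 5: θ'=-1.2382 (R=1.0000) → pose (8.6615, 3.3184, -1.2382)
step 6: θ'=0.0118 (R=1.5000) → pose (10.0970, 2.3082, 0.0118)

(10.0970, 2.3082, 0.0118)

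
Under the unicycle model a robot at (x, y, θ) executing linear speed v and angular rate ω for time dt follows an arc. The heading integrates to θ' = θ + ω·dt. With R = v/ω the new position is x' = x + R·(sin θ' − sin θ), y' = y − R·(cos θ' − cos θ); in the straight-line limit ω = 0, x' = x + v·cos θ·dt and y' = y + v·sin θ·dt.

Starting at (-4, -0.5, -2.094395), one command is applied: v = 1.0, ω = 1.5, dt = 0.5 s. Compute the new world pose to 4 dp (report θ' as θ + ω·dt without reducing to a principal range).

(-4.0723, -0.9830, -1.3444)

θ' = -2.0944 + 1.5·0.5 = -1.3444
R = v/ω = 1.0/1.5 = 0.6667
x' = -4 + 0.6667·(sin -1.3444 − sin -2.0944) = -4.0723
y' = -0.5 − 0.6667·(cos -1.3444 − cos -2.0944) = -0.9830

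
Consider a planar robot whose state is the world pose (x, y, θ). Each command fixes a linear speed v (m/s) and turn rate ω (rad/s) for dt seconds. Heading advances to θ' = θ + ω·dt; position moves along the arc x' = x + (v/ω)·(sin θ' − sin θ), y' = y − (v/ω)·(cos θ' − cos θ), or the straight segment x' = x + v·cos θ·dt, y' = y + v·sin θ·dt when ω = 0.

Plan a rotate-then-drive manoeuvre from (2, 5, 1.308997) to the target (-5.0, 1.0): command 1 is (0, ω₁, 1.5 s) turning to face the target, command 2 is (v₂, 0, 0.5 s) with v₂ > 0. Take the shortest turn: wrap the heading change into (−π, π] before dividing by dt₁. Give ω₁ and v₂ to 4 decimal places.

heading to target = atan2(1−5, -5−2) = -2.6224
Δθ = wrap(-2.6224 − 1.3090) = 2.3517; ω₁ = Δθ/dt₁ = 1.5678
distance = √((-5−2)² + (1−5)²) = 8.0623; v₂ = distance/dt₂ = 16.1245

ω₁ = 1.5678, v₂ = 16.1245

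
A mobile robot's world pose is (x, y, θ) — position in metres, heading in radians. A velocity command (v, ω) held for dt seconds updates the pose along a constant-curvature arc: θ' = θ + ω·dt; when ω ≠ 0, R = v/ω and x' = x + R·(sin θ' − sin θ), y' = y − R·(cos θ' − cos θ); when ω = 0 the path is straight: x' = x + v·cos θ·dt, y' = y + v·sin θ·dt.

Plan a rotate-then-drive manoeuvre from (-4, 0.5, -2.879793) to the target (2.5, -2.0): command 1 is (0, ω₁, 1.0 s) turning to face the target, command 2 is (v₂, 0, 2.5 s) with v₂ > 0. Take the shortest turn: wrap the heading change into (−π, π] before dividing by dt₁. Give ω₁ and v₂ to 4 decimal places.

ω₁ = 2.5126, v₂ = 2.7857

heading to target = atan2(-2−0.5, 2.5−-4) = -0.3672
Δθ = wrap(-0.3672 − -2.8798) = 2.5126; ω₁ = Δθ/dt₁ = 2.5126
distance = √((2.5−-4)² + (-2−0.5)²) = 6.9642; v₂ = distance/dt₂ = 2.7857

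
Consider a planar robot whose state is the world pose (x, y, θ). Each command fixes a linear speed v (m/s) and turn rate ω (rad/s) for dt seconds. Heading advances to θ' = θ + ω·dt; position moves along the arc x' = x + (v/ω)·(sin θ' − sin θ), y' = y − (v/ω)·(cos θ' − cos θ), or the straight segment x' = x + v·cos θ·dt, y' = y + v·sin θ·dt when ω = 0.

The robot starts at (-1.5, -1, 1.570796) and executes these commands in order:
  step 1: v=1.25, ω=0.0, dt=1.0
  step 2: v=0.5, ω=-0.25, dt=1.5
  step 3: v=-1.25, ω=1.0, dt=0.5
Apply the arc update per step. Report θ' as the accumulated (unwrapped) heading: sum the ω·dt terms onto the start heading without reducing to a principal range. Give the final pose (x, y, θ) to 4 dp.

(-1.4381, 0.3689, 1.6958)

step 1: θ'=1.5708 (straight) → pose (-1.5000, 0.2500, 1.5708)
step 2: θ'=1.1958 (R=-2.0000) → pose (-1.3610, 0.9825, 1.1958)
step 3: θ'=1.6958 (R=-1.2500) → pose (-1.4381, 0.3689, 1.6958)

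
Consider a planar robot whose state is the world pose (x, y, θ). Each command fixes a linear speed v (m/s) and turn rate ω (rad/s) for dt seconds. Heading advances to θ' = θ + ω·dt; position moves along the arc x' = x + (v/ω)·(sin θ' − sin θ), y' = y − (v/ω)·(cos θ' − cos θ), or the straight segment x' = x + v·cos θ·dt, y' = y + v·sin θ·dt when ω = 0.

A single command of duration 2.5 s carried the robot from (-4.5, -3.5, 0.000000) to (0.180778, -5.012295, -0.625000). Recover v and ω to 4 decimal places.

Δθ = -0.625000 − 0.000000 = -0.625000
ω = Δθ/dt = -0.625000/2.5 = -0.2500
R = Δx/(sin θ' − sin θ) = -8.0000
v = R·ω = -8.0000·-0.2500 = 2.0000

v = 2.0000, ω = -0.2500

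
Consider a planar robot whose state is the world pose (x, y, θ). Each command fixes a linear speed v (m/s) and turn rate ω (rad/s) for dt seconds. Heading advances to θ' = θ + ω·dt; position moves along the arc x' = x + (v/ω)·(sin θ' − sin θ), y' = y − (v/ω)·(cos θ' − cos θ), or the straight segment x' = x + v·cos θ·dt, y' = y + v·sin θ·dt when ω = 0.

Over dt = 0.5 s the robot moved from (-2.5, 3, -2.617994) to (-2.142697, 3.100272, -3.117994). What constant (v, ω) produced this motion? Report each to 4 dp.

Δθ = -3.117994 − -2.617994 = -0.500000
ω = Δθ/dt = -0.500000/0.5 = -1.0000
R = Δx/(sin θ' − sin θ) = 0.7500
v = R·ω = 0.7500·-1.0000 = -0.7500

v = -0.7500, ω = -1.0000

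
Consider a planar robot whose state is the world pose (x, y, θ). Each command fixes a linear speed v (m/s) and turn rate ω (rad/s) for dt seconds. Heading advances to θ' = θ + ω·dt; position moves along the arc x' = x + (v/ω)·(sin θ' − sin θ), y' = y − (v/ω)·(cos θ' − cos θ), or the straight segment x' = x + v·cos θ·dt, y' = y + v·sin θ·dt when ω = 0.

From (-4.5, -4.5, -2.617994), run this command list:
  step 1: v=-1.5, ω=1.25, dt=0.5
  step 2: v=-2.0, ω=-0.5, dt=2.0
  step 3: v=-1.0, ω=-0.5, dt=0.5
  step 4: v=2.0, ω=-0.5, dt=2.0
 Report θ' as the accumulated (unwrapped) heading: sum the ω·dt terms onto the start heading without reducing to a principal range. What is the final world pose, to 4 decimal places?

step 1: θ'=-1.9930 (R=-1.2000) → pose (-4.0054, -3.9525, -1.9930)
step 2: θ'=-2.9930 (R=4.0000) → pose (-0.9488, -1.6356, -2.9930)
step 3: θ'=-3.2430 (R=2.0000) → pose (-0.4503, -1.6239, -3.2430)
step 4: θ'=-4.2430 (R=-4.0000) → pose (-3.6127, 0.5462, -4.2430)

(-3.6127, 0.5462, -4.2430)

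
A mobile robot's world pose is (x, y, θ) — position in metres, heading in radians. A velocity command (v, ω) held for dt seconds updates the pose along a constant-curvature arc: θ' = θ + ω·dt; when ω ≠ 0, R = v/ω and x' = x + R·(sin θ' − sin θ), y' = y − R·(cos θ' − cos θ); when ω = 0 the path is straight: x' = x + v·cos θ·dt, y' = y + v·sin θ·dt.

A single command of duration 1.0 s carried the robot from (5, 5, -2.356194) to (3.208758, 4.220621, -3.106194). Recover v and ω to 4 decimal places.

Δθ = -3.106194 − -2.356194 = -0.750000
ω = Δθ/dt = -0.750000/1.0 = -0.7500
R = Δx/(sin θ' − sin θ) = -2.6667
v = R·ω = -2.6667·-0.7500 = 2.0000

v = 2.0000, ω = -0.7500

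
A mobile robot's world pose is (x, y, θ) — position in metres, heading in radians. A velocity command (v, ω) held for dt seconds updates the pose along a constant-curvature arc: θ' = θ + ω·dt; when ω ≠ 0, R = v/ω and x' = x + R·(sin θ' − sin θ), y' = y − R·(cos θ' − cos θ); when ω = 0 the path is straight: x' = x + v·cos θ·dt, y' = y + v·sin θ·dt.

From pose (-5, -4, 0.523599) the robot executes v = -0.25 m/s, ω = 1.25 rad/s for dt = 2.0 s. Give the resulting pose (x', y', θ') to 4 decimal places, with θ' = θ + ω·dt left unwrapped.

(-4.9235, -4.3718, 3.0236)

θ' = 0.5236 + 1.25·2.0 = 3.0236
R = v/ω = -0.25/1.25 = -0.2000
x' = -5 + -0.2000·(sin 3.0236 − sin 0.5236) = -4.9235
y' = -4 − -0.2000·(cos 3.0236 − cos 0.5236) = -4.3718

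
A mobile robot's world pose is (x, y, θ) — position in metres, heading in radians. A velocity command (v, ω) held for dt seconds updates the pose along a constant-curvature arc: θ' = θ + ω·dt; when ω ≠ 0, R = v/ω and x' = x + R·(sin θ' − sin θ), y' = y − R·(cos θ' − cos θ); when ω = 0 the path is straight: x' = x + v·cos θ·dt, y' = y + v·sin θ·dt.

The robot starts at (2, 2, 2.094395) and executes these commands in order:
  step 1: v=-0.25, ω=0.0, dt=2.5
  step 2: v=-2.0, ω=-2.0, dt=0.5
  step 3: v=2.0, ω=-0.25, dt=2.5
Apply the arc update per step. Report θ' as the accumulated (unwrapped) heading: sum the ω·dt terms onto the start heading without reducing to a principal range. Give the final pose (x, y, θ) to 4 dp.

(5.8256, 3.9662, 0.4694)

step 1: θ'=2.0944 (straight) → pose (2.3125, 1.4587, 2.0944)
step 2: θ'=1.0944 (R=1.0000) → pose (2.3351, 0.5001, 1.0944)
step 3: θ'=0.4694 (R=-8.0000) → pose (5.8256, 3.9662, 0.4694)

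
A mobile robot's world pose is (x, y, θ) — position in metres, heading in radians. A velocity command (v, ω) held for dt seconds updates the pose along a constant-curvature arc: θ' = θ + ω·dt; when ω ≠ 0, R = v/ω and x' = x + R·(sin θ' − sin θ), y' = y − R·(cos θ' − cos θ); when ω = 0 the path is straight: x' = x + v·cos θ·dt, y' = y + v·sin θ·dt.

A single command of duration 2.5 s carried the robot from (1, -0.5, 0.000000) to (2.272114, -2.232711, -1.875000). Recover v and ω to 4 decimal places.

v = 1.0000, ω = -0.7500

Δθ = -1.875000 − 0.000000 = -1.875000
ω = Δθ/dt = -1.875000/2.5 = -0.7500
R = −Δy/(cos θ' − cos θ) = -1.3333
v = R·ω = -1.3333·-0.7500 = 1.0000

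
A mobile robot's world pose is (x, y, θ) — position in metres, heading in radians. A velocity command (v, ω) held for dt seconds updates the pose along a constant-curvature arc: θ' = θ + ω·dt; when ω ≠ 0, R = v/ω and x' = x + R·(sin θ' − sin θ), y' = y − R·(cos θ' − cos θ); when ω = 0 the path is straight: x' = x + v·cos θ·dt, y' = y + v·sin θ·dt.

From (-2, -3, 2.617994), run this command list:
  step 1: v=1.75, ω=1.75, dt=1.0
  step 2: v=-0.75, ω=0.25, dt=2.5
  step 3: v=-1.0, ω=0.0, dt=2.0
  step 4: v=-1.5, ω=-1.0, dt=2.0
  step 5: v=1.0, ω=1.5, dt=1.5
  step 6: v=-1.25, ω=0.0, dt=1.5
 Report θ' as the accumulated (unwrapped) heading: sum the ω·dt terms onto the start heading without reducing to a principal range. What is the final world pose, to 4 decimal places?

step 1: θ'=4.3680 (R=1.0000) → pose (-3.4413, -3.5284, 4.3680)
step 2: θ'=4.9930 (R=-3.0000) → pose (-3.3825, -1.6847, 4.9930)
step 3: θ'=4.9930 (straight) → pose (-3.9363, 0.2371, 4.9930)
step 4: θ'=2.9930 (R=1.5000) → pose (-2.2729, 2.1359, 2.9930)
step 5: θ'=5.2430 (R=0.6667) → pose (-2.9466, 1.1393, 5.2430)
step 6: θ'=5.2430 (straight) → pose (-3.8955, 2.7564, 5.2430)

(-3.8955, 2.7564, 5.2430)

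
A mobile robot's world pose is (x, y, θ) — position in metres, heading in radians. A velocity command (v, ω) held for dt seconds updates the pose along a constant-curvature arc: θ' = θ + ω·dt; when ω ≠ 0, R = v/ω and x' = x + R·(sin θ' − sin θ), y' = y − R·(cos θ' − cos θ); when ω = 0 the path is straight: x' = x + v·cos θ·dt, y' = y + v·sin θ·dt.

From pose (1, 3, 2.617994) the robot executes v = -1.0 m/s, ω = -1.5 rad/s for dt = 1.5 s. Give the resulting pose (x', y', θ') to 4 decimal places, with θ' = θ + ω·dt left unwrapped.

(0.9065, 1.8006, 0.3680)

θ' = 2.6180 + -1.5·1.5 = 0.3680
R = v/ω = -1.0/-1.5 = 0.6667
x' = 1 + 0.6667·(sin 0.3680 − sin 2.6180) = 0.9065
y' = 3 − 0.6667·(cos 0.3680 − cos 2.6180) = 1.8006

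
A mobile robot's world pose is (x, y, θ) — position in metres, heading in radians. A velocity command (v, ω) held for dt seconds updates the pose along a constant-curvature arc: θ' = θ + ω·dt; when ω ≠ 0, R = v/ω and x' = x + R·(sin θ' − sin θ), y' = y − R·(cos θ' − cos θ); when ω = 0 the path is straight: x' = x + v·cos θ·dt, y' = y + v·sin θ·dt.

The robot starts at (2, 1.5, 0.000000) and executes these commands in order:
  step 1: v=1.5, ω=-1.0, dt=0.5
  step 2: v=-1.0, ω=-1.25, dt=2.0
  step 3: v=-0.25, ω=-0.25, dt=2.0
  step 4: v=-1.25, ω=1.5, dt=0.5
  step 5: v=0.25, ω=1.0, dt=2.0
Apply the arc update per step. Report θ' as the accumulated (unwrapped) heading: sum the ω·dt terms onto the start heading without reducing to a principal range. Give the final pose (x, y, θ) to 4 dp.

(4.0171, 2.3530, -0.7500)

step 1: θ'=-0.5000 (R=-1.5000) → pose (2.7191, 1.3164, -0.5000)
step 2: θ'=-3.0000 (R=0.8000) → pose (2.9898, 2.8104, -3.0000)
step 3: θ'=-3.5000 (R=1.0000) → pose (3.4817, 2.7569, -3.5000)
step 4: θ'=-2.7500 (R=-0.8333) → pose (4.0921, 2.7670, -2.7500)
step 5: θ'=-0.7500 (R=0.2500) → pose (4.0171, 2.3530, -0.7500)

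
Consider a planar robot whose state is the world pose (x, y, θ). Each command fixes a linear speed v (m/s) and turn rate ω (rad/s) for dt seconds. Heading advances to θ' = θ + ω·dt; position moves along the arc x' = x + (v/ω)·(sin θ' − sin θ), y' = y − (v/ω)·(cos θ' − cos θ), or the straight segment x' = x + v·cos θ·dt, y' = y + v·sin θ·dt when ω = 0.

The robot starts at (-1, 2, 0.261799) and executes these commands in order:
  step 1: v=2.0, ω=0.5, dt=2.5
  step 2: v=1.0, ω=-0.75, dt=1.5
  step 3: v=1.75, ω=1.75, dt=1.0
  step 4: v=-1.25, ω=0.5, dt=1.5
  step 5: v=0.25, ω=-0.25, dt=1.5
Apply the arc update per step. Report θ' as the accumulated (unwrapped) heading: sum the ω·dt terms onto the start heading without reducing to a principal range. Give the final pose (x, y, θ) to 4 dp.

step 1: θ'=1.5118 (R=4.0000) → pose (1.9578, 5.6279, 1.5118)
step 2: θ'=0.3868 (R=-1.3333) → pose (2.7858, 6.7841, 0.3868)
step 3: θ'=2.1368 (R=1.0000) → pose (3.2526, 8.2464, 2.1368)
step 4: θ'=2.8868 (R=-2.5000) → pose (4.7327, 7.1678, 2.8868)
step 5: θ'=2.5118 (R=-1.0000) → pose (4.3957, 7.3274, 2.5118)

(4.3957, 7.3274, 2.5118)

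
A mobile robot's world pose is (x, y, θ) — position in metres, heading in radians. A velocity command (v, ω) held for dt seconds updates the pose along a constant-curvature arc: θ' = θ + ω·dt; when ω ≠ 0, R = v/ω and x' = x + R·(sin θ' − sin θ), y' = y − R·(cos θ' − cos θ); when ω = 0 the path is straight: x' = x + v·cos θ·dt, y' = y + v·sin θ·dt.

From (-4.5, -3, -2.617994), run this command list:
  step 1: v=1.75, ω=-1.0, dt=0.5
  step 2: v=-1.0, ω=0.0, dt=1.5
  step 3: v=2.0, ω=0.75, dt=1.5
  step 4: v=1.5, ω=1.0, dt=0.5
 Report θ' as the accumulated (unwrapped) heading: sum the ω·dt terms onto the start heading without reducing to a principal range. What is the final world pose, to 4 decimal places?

step 1: θ'=-3.1180 (R=-1.7500) → pose (-5.3337, -3.2340, -3.1180)
step 2: θ'=-3.1180 (straight) → pose (-3.8341, -3.1986, -3.1180)
step 3: θ'=-1.9930 (R=2.6667) → pose (-6.2037, -4.7718, -1.9930)
step 4: θ'=-1.4930 (R=1.5000) → pose (-6.3309, -5.5030, -1.4930)

(-6.3309, -5.5030, -1.4930)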